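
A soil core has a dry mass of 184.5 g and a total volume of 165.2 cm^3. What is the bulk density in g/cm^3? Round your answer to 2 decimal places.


Step 1: Identify the formula: BD = dry mass / volume
Step 2: Substitute values: BD = 184.5 / 165.2
Step 3: BD = 1.12 g/cm^3

1.12


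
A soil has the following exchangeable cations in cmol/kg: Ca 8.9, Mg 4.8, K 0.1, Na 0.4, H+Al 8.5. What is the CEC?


Step 1: CEC = Ca + Mg + K + Na + (H+Al)
Step 2: CEC = 8.9 + 4.8 + 0.1 + 0.4 + 8.5
Step 3: CEC = 22.7 cmol/kg

22.7


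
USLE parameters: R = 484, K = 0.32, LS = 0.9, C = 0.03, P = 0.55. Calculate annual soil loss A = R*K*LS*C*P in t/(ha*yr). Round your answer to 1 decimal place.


Step 1: A = R * K * LS * C * P
Step 2: R * K = 484 * 0.32 = 154.88
Step 3: (R*K) * LS = 154.88 * 0.9 = 139.392
Step 4: * C * P = 139.392 * 0.03 * 0.55 = 2.3
Step 5: A = 2.3 t/(ha*yr)

2.3


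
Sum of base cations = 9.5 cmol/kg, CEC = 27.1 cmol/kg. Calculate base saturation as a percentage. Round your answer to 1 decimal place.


Step 1: BS = 100 * (sum of bases) / CEC
Step 2: BS = 100 * 9.5 / 27.1
Step 3: BS = 35.1%

35.1


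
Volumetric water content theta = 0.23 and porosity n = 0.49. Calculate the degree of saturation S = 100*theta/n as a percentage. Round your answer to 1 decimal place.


Step 1: S = 100 * theta_v / n
Step 2: S = 100 * 0.23 / 0.49
Step 3: S = 46.9%

46.9


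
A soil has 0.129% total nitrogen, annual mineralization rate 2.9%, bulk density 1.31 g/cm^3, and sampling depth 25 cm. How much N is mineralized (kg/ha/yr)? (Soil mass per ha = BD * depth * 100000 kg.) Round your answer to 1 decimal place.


Step 1: Soil mass per ha = BD * depth * 100000 = 1.31 * 25 * 100000 = 3275000 kg
Step 2: Total N pool = soil mass * N%/100 = 3275000 * 0.129/100 = 4224.75 kg/ha
Step 3: N mineralized = N pool * rate%/100 = 4224.75 * 2.9/100 = 122.5 kg/ha/yr

122.5


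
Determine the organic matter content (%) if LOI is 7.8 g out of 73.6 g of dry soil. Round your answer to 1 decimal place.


Step 1: OM% = 100 * LOI / sample mass
Step 2: OM = 100 * 7.8 / 73.6
Step 3: OM = 10.6%

10.6


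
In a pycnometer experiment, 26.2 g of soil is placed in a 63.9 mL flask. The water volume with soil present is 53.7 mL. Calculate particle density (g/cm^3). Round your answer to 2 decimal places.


Step 1: Volume of solids = flask volume - water volume with soil
Step 2: V_solids = 63.9 - 53.7 = 10.2 mL
Step 3: Particle density = mass / V_solids = 26.2 / 10.2 = 2.57 g/cm^3

2.57


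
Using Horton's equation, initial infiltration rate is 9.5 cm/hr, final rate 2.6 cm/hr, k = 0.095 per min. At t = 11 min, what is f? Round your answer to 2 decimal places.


Step 1: f = fc + (f0 - fc) * exp(-k * t)
Step 2: exp(-0.095 * 11) = 0.351692
Step 3: f = 2.6 + (9.5 - 2.6) * 0.351692
Step 4: f = 2.6 + 6.9 * 0.351692
Step 5: f = 5.03 cm/hr

5.03


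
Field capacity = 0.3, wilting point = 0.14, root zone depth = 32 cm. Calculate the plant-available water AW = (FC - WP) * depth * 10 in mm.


Step 1: Available water = (FC - WP) * depth * 10
Step 2: AW = (0.3 - 0.14) * 32 * 10
Step 3: AW = 0.16 * 32 * 10
Step 4: AW = 51.2 mm

51.2


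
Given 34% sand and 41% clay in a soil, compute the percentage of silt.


Step 1: sand + silt + clay = 100%
Step 2: silt = 100 - sand - clay
Step 3: silt = 100 - 34 - 41
Step 4: silt = 25%

25


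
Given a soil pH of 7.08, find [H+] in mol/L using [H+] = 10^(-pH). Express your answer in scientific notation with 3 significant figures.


Step 1: [H+] = 10^(-pH)
Step 2: [H+] = 10^(-7.08)
Step 3: [H+] = 8.32e-08 mol/L

8.32e-08


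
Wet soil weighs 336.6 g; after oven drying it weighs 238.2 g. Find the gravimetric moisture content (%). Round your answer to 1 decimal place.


Step 1: Water mass = wet - dry = 336.6 - 238.2 = 98.4 g
Step 2: w = 100 * water mass / dry mass
Step 3: w = 100 * 98.4 / 238.2 = 41.3%

41.3


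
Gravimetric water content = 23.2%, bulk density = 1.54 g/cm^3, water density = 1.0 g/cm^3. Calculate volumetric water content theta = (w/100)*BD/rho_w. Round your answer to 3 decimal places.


Step 1: theta = (w / 100) * BD / rho_w
Step 2: theta = (23.2 / 100) * 1.54 / 1.0
Step 3: theta = 0.232 * 1.54
Step 4: theta = 0.357

0.357


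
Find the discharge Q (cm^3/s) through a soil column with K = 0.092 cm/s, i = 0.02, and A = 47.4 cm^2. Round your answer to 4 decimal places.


Step 1: Apply Darcy's law: Q = K * i * A
Step 2: Q = 0.092 * 0.02 * 47.4
Step 3: Q = 0.0872 cm^3/s

0.0872


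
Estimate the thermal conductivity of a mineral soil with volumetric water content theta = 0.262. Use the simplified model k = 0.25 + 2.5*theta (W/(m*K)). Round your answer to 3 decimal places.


Step 1: k = 0.25 + 2.5 * theta
Step 2: k = 0.25 + 2.5 * 0.262
Step 3: k = 0.25 + 0.655
Step 4: k = 0.905 W/(m*K)

0.905


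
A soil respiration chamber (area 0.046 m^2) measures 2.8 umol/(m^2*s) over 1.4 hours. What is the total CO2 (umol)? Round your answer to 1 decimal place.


Step 1: Convert time to seconds: 1.4 hr * 3600 = 5040.0 s
Step 2: Total = flux * area * time_s
Step 3: Total = 2.8 * 0.046 * 5040.0
Step 4: Total = 649.2 umol

649.2


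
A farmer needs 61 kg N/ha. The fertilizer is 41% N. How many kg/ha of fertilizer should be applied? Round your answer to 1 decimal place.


Step 1: Fertilizer rate = target N / (N content / 100)
Step 2: Rate = 61 / (41 / 100)
Step 3: Rate = 61 / 0.41
Step 4: Rate = 148.8 kg/ha

148.8


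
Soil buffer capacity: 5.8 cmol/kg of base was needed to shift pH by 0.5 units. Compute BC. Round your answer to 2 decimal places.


Step 1: BC = change in base / change in pH
Step 2: BC = 5.8 / 0.5
Step 3: BC = 11.6 cmol/(kg*pH unit)

11.6


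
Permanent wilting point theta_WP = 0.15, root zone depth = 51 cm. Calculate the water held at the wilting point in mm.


Step 1: Water (mm) = theta_WP * depth * 10
Step 2: Water = 0.15 * 51 * 10
Step 3: Water = 76.5 mm

76.5


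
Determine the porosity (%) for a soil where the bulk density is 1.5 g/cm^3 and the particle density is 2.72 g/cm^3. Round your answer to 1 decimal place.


Step 1: Formula: n = 100 * (1 - BD / PD)
Step 2: n = 100 * (1 - 1.5 / 2.72)
Step 3: n = 100 * (1 - 0.55147)
Step 4: n = 44.9%

44.9


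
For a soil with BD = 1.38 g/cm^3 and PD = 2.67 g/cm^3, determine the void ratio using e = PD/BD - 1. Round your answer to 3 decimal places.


Step 1: e = PD / BD - 1
Step 2: e = 2.67 / 1.38 - 1
Step 3: e = 1.93478 - 1
Step 4: e = 0.935

0.935


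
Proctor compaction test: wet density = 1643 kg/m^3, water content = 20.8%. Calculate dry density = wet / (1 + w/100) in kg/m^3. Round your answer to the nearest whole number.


Step 1: Dry density = wet density / (1 + w/100)
Step 2: Dry density = 1643 / (1 + 20.8/100)
Step 3: Dry density = 1643 / 1.208
Step 4: Dry density = 1360 kg/m^3

1360


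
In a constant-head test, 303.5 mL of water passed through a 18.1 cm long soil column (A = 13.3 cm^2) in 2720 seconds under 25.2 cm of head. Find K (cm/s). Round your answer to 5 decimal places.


Step 1: K = Q * L / (A * t * h)
Step 2: Numerator = 303.5 * 18.1 = 5493.35
Step 3: Denominator = 13.3 * 2720 * 25.2 = 911635.2
Step 4: K = 5493.35 / 911635.2 = 0.00603 cm/s

0.00603


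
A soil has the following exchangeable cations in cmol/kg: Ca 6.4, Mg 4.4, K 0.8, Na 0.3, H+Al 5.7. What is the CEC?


Step 1: CEC = Ca + Mg + K + Na + (H+Al)
Step 2: CEC = 6.4 + 4.4 + 0.8 + 0.3 + 5.7
Step 3: CEC = 17.6 cmol/kg

17.6


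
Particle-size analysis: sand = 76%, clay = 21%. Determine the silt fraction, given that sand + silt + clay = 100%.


Step 1: sand + silt + clay = 100%
Step 2: silt = 100 - sand - clay
Step 3: silt = 100 - 76 - 21
Step 4: silt = 3%

3


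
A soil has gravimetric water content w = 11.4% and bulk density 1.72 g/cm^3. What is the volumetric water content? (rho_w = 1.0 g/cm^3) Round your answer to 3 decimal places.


Step 1: theta = (w / 100) * BD / rho_w
Step 2: theta = (11.4 / 100) * 1.72 / 1.0
Step 3: theta = 0.114 * 1.72
Step 4: theta = 0.196

0.196


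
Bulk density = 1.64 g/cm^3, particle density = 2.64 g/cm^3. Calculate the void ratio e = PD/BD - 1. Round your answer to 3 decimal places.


Step 1: e = PD / BD - 1
Step 2: e = 2.64 / 1.64 - 1
Step 3: e = 1.60976 - 1
Step 4: e = 0.61

0.61


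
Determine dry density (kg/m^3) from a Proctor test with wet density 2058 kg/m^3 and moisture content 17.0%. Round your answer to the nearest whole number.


Step 1: Dry density = wet density / (1 + w/100)
Step 2: Dry density = 2058 / (1 + 17.0/100)
Step 3: Dry density = 2058 / 1.17
Step 4: Dry density = 1759 kg/m^3

1759


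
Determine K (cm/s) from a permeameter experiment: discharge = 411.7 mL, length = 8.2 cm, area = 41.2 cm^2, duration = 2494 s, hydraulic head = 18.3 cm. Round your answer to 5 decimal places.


Step 1: K = Q * L / (A * t * h)
Step 2: Numerator = 411.7 * 8.2 = 3375.94
Step 3: Denominator = 41.2 * 2494 * 18.3 = 1880376.24
Step 4: K = 3375.94 / 1880376.24 = 0.0018 cm/s

0.0018


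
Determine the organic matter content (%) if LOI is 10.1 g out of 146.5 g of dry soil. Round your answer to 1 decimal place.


Step 1: OM% = 100 * LOI / sample mass
Step 2: OM = 100 * 10.1 / 146.5
Step 3: OM = 6.9%

6.9


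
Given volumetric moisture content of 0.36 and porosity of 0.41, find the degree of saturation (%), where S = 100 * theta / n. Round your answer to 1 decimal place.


Step 1: S = 100 * theta_v / n
Step 2: S = 100 * 0.36 / 0.41
Step 3: S = 87.8%

87.8


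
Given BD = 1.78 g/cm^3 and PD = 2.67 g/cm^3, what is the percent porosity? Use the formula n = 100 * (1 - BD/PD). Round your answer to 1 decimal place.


Step 1: Formula: n = 100 * (1 - BD / PD)
Step 2: n = 100 * (1 - 1.78 / 2.67)
Step 3: n = 100 * (1 - 0.66667)
Step 4: n = 33.3%

33.3


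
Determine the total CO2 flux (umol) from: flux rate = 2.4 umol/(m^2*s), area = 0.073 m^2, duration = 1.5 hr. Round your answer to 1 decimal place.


Step 1: Convert time to seconds: 1.5 hr * 3600 = 5400.0 s
Step 2: Total = flux * area * time_s
Step 3: Total = 2.4 * 0.073 * 5400.0
Step 4: Total = 946.1 umol

946.1


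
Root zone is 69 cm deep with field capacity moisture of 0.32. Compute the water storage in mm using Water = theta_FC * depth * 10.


Step 1: Water (mm) = theta_FC * depth (cm) * 10
Step 2: Water = 0.32 * 69 * 10
Step 3: Water = 220.8 mm

220.8


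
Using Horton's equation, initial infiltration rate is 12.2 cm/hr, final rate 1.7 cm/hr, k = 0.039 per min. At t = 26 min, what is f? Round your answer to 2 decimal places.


Step 1: f = fc + (f0 - fc) * exp(-k * t)
Step 2: exp(-0.039 * 26) = 0.362765
Step 3: f = 1.7 + (12.2 - 1.7) * 0.362765
Step 4: f = 1.7 + 10.5 * 0.362765
Step 5: f = 5.51 cm/hr

5.51


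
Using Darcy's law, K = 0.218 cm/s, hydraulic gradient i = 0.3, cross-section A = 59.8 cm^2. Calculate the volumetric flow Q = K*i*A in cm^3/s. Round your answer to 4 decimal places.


Step 1: Apply Darcy's law: Q = K * i * A
Step 2: Q = 0.218 * 0.3 * 59.8
Step 3: Q = 3.9109 cm^3/s

3.9109


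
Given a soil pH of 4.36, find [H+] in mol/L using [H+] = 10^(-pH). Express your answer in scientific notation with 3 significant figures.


Step 1: [H+] = 10^(-pH)
Step 2: [H+] = 10^(-4.36)
Step 3: [H+] = 4.37e-05 mol/L

4.37e-05


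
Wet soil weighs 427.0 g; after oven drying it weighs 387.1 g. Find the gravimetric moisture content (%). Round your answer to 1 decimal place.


Step 1: Water mass = wet - dry = 427.0 - 387.1 = 39.9 g
Step 2: w = 100 * water mass / dry mass
Step 3: w = 100 * 39.9 / 387.1 = 10.3%

10.3


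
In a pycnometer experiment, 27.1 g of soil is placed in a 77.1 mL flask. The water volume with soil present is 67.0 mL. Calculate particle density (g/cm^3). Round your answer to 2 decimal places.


Step 1: Volume of solids = flask volume - water volume with soil
Step 2: V_solids = 77.1 - 67.0 = 10.1 mL
Step 3: Particle density = mass / V_solids = 27.1 / 10.1 = 2.68 g/cm^3

2.68


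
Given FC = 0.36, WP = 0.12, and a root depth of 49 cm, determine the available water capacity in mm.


Step 1: Available water = (FC - WP) * depth * 10
Step 2: AW = (0.36 - 0.12) * 49 * 10
Step 3: AW = 0.24 * 49 * 10
Step 4: AW = 117.6 mm

117.6


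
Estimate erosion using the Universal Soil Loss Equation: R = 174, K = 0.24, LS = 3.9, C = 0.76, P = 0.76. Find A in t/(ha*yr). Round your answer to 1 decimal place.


Step 1: A = R * K * LS * C * P
Step 2: R * K = 174 * 0.24 = 41.76
Step 3: (R*K) * LS = 41.76 * 3.9 = 162.864
Step 4: * C * P = 162.864 * 0.76 * 0.76 = 94.1
Step 5: A = 94.1 t/(ha*yr)

94.1


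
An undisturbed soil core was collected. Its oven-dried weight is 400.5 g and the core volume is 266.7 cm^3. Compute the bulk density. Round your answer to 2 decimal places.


Step 1: Identify the formula: BD = dry mass / volume
Step 2: Substitute values: BD = 400.5 / 266.7
Step 3: BD = 1.5 g/cm^3

1.5


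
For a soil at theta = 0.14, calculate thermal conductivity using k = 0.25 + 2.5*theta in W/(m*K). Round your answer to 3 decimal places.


Step 1: k = 0.25 + 2.5 * theta
Step 2: k = 0.25 + 2.5 * 0.14
Step 3: k = 0.25 + 0.35
Step 4: k = 0.6 W/(m*K)

0.6


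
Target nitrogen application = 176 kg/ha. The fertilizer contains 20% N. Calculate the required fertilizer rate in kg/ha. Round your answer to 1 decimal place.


Step 1: Fertilizer rate = target N / (N content / 100)
Step 2: Rate = 176 / (20 / 100)
Step 3: Rate = 176 / 0.2
Step 4: Rate = 880.0 kg/ha

880.0


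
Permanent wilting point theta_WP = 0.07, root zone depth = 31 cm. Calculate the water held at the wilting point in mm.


Step 1: Water (mm) = theta_WP * depth * 10
Step 2: Water = 0.07 * 31 * 10
Step 3: Water = 21.7 mm

21.7


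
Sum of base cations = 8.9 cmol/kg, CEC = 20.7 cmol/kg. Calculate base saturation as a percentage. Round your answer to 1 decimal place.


Step 1: BS = 100 * (sum of bases) / CEC
Step 2: BS = 100 * 8.9 / 20.7
Step 3: BS = 43.0%

43.0


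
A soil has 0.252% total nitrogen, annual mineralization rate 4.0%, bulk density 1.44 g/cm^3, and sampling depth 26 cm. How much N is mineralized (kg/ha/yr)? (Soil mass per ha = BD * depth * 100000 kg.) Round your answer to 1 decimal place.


Step 1: Soil mass per ha = BD * depth * 100000 = 1.44 * 26 * 100000 = 3744000 kg
Step 2: Total N pool = soil mass * N%/100 = 3744000 * 0.252/100 = 9434.88 kg/ha
Step 3: N mineralized = N pool * rate%/100 = 9434.88 * 4.0/100 = 377.4 kg/ha/yr

377.4


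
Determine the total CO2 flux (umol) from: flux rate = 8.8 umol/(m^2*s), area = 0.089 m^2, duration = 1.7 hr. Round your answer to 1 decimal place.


Step 1: Convert time to seconds: 1.7 hr * 3600 = 6120.0 s
Step 2: Total = flux * area * time_s
Step 3: Total = 8.8 * 0.089 * 6120.0
Step 4: Total = 4793.2 umol

4793.2


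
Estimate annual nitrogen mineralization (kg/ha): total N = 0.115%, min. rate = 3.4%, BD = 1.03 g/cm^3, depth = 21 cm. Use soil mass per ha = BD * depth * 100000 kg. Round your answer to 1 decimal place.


Step 1: Soil mass per ha = BD * depth * 100000 = 1.03 * 21 * 100000 = 2163000 kg
Step 2: Total N pool = soil mass * N%/100 = 2163000 * 0.115/100 = 2487.45 kg/ha
Step 3: N mineralized = N pool * rate%/100 = 2487.45 * 3.4/100 = 84.6 kg/ha/yr

84.6


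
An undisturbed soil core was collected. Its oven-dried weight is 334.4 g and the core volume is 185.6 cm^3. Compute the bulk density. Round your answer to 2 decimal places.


Step 1: Identify the formula: BD = dry mass / volume
Step 2: Substitute values: BD = 334.4 / 185.6
Step 3: BD = 1.8 g/cm^3

1.8


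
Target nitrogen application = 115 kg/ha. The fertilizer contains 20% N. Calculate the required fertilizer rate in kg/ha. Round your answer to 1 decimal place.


Step 1: Fertilizer rate = target N / (N content / 100)
Step 2: Rate = 115 / (20 / 100)
Step 3: Rate = 115 / 0.2
Step 4: Rate = 575.0 kg/ha

575.0


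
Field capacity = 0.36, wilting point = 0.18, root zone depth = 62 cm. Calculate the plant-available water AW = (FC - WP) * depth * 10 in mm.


Step 1: Available water = (FC - WP) * depth * 10
Step 2: AW = (0.36 - 0.18) * 62 * 10
Step 3: AW = 0.18 * 62 * 10
Step 4: AW = 111.6 mm

111.6


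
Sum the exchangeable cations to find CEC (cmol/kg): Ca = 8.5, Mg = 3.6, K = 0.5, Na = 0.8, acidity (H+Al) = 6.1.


Step 1: CEC = Ca + Mg + K + Na + (H+Al)
Step 2: CEC = 8.5 + 3.6 + 0.5 + 0.8 + 6.1
Step 3: CEC = 19.5 cmol/kg

19.5


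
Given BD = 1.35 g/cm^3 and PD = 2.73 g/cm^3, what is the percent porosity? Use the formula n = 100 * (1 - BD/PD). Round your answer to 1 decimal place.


Step 1: Formula: n = 100 * (1 - BD / PD)
Step 2: n = 100 * (1 - 1.35 / 2.73)
Step 3: n = 100 * (1 - 0.49451)
Step 4: n = 50.5%

50.5


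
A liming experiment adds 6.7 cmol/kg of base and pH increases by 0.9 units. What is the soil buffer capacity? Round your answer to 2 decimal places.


Step 1: BC = change in base / change in pH
Step 2: BC = 6.7 / 0.9
Step 3: BC = 7.44 cmol/(kg*pH unit)

7.44


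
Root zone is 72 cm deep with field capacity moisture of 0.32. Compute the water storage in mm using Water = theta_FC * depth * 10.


Step 1: Water (mm) = theta_FC * depth (cm) * 10
Step 2: Water = 0.32 * 72 * 10
Step 3: Water = 230.4 mm

230.4


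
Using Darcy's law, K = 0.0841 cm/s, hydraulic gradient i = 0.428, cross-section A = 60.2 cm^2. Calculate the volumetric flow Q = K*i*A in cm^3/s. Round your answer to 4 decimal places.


Step 1: Apply Darcy's law: Q = K * i * A
Step 2: Q = 0.0841 * 0.428 * 60.2
Step 3: Q = 2.1669 cm^3/s

2.1669


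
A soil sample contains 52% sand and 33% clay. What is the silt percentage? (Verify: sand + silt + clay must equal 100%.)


Step 1: sand + silt + clay = 100%
Step 2: silt = 100 - sand - clay
Step 3: silt = 100 - 52 - 33
Step 4: silt = 15%

15


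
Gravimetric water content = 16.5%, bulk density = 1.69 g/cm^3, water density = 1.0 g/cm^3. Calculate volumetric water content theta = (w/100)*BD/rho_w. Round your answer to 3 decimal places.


Step 1: theta = (w / 100) * BD / rho_w
Step 2: theta = (16.5 / 100) * 1.69 / 1.0
Step 3: theta = 0.165 * 1.69
Step 4: theta = 0.279

0.279


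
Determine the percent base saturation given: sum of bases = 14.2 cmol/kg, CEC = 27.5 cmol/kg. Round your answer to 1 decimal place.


Step 1: BS = 100 * (sum of bases) / CEC
Step 2: BS = 100 * 14.2 / 27.5
Step 3: BS = 51.6%

51.6


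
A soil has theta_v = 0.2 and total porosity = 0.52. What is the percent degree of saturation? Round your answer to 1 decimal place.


Step 1: S = 100 * theta_v / n
Step 2: S = 100 * 0.2 / 0.52
Step 3: S = 38.5%

38.5


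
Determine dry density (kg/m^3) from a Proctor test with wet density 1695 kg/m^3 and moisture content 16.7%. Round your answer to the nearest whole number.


Step 1: Dry density = wet density / (1 + w/100)
Step 2: Dry density = 1695 / (1 + 16.7/100)
Step 3: Dry density = 1695 / 1.167
Step 4: Dry density = 1452 kg/m^3

1452


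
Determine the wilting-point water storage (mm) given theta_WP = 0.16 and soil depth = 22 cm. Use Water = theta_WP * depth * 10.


Step 1: Water (mm) = theta_WP * depth * 10
Step 2: Water = 0.16 * 22 * 10
Step 3: Water = 35.2 mm

35.2


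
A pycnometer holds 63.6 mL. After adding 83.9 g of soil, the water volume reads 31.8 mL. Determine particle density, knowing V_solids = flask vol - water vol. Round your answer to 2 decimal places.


Step 1: Volume of solids = flask volume - water volume with soil
Step 2: V_solids = 63.6 - 31.8 = 31.8 mL
Step 3: Particle density = mass / V_solids = 83.9 / 31.8 = 2.64 g/cm^3

2.64


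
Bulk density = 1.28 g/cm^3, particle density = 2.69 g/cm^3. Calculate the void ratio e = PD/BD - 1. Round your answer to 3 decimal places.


Step 1: e = PD / BD - 1
Step 2: e = 2.69 / 1.28 - 1
Step 3: e = 2.10156 - 1
Step 4: e = 1.102

1.102


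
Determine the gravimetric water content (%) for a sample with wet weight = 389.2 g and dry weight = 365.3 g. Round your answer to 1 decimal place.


Step 1: Water mass = wet - dry = 389.2 - 365.3 = 23.9 g
Step 2: w = 100 * water mass / dry mass
Step 3: w = 100 * 23.9 / 365.3 = 6.5%

6.5


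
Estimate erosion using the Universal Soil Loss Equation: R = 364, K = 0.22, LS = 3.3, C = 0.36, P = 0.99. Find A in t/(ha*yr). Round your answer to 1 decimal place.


Step 1: A = R * K * LS * C * P
Step 2: R * K = 364 * 0.22 = 80.08
Step 3: (R*K) * LS = 80.08 * 3.3 = 264.264
Step 4: * C * P = 264.264 * 0.36 * 0.99 = 94.2
Step 5: A = 94.2 t/(ha*yr)

94.2


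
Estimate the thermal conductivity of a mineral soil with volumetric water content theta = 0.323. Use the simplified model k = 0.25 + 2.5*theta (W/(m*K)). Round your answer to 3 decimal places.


Step 1: k = 0.25 + 2.5 * theta
Step 2: k = 0.25 + 2.5 * 0.323
Step 3: k = 0.25 + 0.808
Step 4: k = 1.058 W/(m*K)

1.058


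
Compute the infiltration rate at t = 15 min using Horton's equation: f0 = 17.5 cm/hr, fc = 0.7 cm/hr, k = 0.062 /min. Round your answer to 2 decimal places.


Step 1: f = fc + (f0 - fc) * exp(-k * t)
Step 2: exp(-0.062 * 15) = 0.394554
Step 3: f = 0.7 + (17.5 - 0.7) * 0.394554
Step 4: f = 0.7 + 16.8 * 0.394554
Step 5: f = 7.33 cm/hr

7.33


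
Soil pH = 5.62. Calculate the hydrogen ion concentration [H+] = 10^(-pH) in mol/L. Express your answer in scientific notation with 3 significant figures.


Step 1: [H+] = 10^(-pH)
Step 2: [H+] = 10^(-5.62)
Step 3: [H+] = 2.40e-06 mol/L

2.40e-06


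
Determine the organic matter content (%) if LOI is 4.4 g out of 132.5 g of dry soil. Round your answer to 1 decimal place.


Step 1: OM% = 100 * LOI / sample mass
Step 2: OM = 100 * 4.4 / 132.5
Step 3: OM = 3.3%

3.3


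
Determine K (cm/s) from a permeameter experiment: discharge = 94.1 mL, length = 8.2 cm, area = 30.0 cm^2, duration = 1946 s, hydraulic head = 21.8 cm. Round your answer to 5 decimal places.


Step 1: K = Q * L / (A * t * h)
Step 2: Numerator = 94.1 * 8.2 = 771.62
Step 3: Denominator = 30.0 * 1946 * 21.8 = 1272684.0
Step 4: K = 771.62 / 1272684.0 = 0.00061 cm/s

0.00061


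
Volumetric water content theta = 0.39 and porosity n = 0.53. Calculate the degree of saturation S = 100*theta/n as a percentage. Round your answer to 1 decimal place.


Step 1: S = 100 * theta_v / n
Step 2: S = 100 * 0.39 / 0.53
Step 3: S = 73.6%

73.6


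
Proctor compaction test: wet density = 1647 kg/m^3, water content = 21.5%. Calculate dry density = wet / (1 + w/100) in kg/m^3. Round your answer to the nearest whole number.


Step 1: Dry density = wet density / (1 + w/100)
Step 2: Dry density = 1647 / (1 + 21.5/100)
Step 3: Dry density = 1647 / 1.215
Step 4: Dry density = 1356 kg/m^3

1356


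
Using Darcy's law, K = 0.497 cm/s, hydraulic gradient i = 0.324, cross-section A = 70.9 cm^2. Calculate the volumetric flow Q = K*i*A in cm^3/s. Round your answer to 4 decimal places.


Step 1: Apply Darcy's law: Q = K * i * A
Step 2: Q = 0.497 * 0.324 * 70.9
Step 3: Q = 11.4169 cm^3/s

11.4169


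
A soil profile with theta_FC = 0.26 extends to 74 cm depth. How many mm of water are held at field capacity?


Step 1: Water (mm) = theta_FC * depth (cm) * 10
Step 2: Water = 0.26 * 74 * 10
Step 3: Water = 192.4 mm

192.4


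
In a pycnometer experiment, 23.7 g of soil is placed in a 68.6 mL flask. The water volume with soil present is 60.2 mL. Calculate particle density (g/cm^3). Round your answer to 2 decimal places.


Step 1: Volume of solids = flask volume - water volume with soil
Step 2: V_solids = 68.6 - 60.2 = 8.4 mL
Step 3: Particle density = mass / V_solids = 23.7 / 8.4 = 2.82 g/cm^3

2.82


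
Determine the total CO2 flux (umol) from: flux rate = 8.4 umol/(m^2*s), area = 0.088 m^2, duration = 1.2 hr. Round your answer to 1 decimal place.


Step 1: Convert time to seconds: 1.2 hr * 3600 = 4320.0 s
Step 2: Total = flux * area * time_s
Step 3: Total = 8.4 * 0.088 * 4320.0
Step 4: Total = 3193.3 umol

3193.3


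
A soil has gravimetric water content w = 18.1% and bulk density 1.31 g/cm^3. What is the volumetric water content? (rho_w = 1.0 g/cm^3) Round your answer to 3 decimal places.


Step 1: theta = (w / 100) * BD / rho_w
Step 2: theta = (18.1 / 100) * 1.31 / 1.0
Step 3: theta = 0.181 * 1.31
Step 4: theta = 0.237

0.237


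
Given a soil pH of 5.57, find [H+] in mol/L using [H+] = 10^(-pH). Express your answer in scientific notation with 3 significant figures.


Step 1: [H+] = 10^(-pH)
Step 2: [H+] = 10^(-5.57)
Step 3: [H+] = 2.69e-06 mol/L

2.69e-06


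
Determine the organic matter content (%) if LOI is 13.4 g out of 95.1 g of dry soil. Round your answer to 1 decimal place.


Step 1: OM% = 100 * LOI / sample mass
Step 2: OM = 100 * 13.4 / 95.1
Step 3: OM = 14.1%

14.1


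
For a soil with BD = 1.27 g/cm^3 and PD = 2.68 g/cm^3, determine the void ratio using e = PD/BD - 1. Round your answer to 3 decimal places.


Step 1: e = PD / BD - 1
Step 2: e = 2.68 / 1.27 - 1
Step 3: e = 2.11024 - 1
Step 4: e = 1.11

1.11


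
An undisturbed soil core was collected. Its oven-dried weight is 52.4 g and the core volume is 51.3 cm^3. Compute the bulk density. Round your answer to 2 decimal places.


Step 1: Identify the formula: BD = dry mass / volume
Step 2: Substitute values: BD = 52.4 / 51.3
Step 3: BD = 1.02 g/cm^3

1.02


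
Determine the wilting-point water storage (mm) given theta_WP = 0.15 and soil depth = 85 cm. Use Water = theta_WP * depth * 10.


Step 1: Water (mm) = theta_WP * depth * 10
Step 2: Water = 0.15 * 85 * 10
Step 3: Water = 127.5 mm

127.5


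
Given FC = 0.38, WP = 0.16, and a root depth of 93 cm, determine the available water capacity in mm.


Step 1: Available water = (FC - WP) * depth * 10
Step 2: AW = (0.38 - 0.16) * 93 * 10
Step 3: AW = 0.22 * 93 * 10
Step 4: AW = 204.6 mm

204.6


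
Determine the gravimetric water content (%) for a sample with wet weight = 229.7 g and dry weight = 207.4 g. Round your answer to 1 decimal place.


Step 1: Water mass = wet - dry = 229.7 - 207.4 = 22.3 g
Step 2: w = 100 * water mass / dry mass
Step 3: w = 100 * 22.3 / 207.4 = 10.8%

10.8


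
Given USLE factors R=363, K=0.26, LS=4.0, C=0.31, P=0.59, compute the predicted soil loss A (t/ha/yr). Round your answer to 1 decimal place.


Step 1: A = R * K * LS * C * P
Step 2: R * K = 363 * 0.26 = 94.38
Step 3: (R*K) * LS = 94.38 * 4.0 = 377.52
Step 4: * C * P = 377.52 * 0.31 * 0.59 = 69.0
Step 5: A = 69.0 t/(ha*yr)

69.0


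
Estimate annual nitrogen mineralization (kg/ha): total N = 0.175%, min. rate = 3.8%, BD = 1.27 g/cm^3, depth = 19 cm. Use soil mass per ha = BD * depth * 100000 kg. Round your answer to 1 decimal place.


Step 1: Soil mass per ha = BD * depth * 100000 = 1.27 * 19 * 100000 = 2413000 kg
Step 2: Total N pool = soil mass * N%/100 = 2413000 * 0.175/100 = 4222.75 kg/ha
Step 3: N mineralized = N pool * rate%/100 = 4222.75 * 3.8/100 = 160.5 kg/ha/yr

160.5


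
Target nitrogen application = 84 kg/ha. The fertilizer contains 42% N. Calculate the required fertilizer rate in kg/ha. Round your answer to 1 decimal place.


Step 1: Fertilizer rate = target N / (N content / 100)
Step 2: Rate = 84 / (42 / 100)
Step 3: Rate = 84 / 0.42
Step 4: Rate = 200.0 kg/ha

200.0


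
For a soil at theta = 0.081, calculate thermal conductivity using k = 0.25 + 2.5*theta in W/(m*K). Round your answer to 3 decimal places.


Step 1: k = 0.25 + 2.5 * theta
Step 2: k = 0.25 + 2.5 * 0.081
Step 3: k = 0.25 + 0.203
Step 4: k = 0.453 W/(m*K)

0.453


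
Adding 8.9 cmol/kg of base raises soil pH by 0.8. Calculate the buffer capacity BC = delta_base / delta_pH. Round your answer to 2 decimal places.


Step 1: BC = change in base / change in pH
Step 2: BC = 8.9 / 0.8
Step 3: BC = 11.13 cmol/(kg*pH unit)

11.13


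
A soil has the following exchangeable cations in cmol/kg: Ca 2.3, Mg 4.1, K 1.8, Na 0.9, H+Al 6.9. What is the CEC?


Step 1: CEC = Ca + Mg + K + Na + (H+Al)
Step 2: CEC = 2.3 + 4.1 + 1.8 + 0.9 + 6.9
Step 3: CEC = 16.0 cmol/kg

16.0


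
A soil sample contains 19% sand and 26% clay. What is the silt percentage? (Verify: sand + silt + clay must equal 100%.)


Step 1: sand + silt + clay = 100%
Step 2: silt = 100 - sand - clay
Step 3: silt = 100 - 19 - 26
Step 4: silt = 55%

55


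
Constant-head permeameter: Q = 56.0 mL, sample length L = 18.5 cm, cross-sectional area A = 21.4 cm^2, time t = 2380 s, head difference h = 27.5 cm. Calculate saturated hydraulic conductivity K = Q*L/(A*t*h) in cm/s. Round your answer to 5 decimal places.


Step 1: K = Q * L / (A * t * h)
Step 2: Numerator = 56.0 * 18.5 = 1036.0
Step 3: Denominator = 21.4 * 2380 * 27.5 = 1400630.0
Step 4: K = 1036.0 / 1400630.0 = 0.00074 cm/s

0.00074


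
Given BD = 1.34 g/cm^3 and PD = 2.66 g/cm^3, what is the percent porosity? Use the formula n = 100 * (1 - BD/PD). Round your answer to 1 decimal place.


Step 1: Formula: n = 100 * (1 - BD / PD)
Step 2: n = 100 * (1 - 1.34 / 2.66)
Step 3: n = 100 * (1 - 0.50376)
Step 4: n = 49.6%

49.6


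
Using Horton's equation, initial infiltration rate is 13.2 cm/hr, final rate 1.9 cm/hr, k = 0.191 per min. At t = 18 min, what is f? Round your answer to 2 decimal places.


Step 1: f = fc + (f0 - fc) * exp(-k * t)
Step 2: exp(-0.191 * 18) = 0.032129
Step 3: f = 1.9 + (13.2 - 1.9) * 0.032129
Step 4: f = 1.9 + 11.3 * 0.032129
Step 5: f = 2.26 cm/hr

2.26


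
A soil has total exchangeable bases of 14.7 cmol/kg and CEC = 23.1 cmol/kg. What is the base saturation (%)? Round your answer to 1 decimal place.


Step 1: BS = 100 * (sum of bases) / CEC
Step 2: BS = 100 * 14.7 / 23.1
Step 3: BS = 63.6%

63.6


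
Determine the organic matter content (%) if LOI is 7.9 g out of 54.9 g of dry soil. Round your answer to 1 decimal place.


Step 1: OM% = 100 * LOI / sample mass
Step 2: OM = 100 * 7.9 / 54.9
Step 3: OM = 14.4%

14.4


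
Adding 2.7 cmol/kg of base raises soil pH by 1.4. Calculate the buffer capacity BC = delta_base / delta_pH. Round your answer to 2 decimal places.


Step 1: BC = change in base / change in pH
Step 2: BC = 2.7 / 1.4
Step 3: BC = 1.93 cmol/(kg*pH unit)

1.93


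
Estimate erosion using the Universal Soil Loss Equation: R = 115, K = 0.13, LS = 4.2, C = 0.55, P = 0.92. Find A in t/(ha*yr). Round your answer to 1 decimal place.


Step 1: A = R * K * LS * C * P
Step 2: R * K = 115 * 0.13 = 14.95
Step 3: (R*K) * LS = 14.95 * 4.2 = 62.79
Step 4: * C * P = 62.79 * 0.55 * 0.92 = 31.8
Step 5: A = 31.8 t/(ha*yr)

31.8


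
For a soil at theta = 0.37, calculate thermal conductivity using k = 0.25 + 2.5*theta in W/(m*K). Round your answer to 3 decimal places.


Step 1: k = 0.25 + 2.5 * theta
Step 2: k = 0.25 + 2.5 * 0.37
Step 3: k = 0.25 + 0.925
Step 4: k = 1.175 W/(m*K)

1.175


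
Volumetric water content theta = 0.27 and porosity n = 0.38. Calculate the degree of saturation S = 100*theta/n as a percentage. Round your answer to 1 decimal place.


Step 1: S = 100 * theta_v / n
Step 2: S = 100 * 0.27 / 0.38
Step 3: S = 71.1%

71.1


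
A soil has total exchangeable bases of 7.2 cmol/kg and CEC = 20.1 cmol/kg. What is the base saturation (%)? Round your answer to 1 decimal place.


Step 1: BS = 100 * (sum of bases) / CEC
Step 2: BS = 100 * 7.2 / 20.1
Step 3: BS = 35.8%

35.8


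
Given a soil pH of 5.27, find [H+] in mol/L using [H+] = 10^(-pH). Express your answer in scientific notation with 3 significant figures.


Step 1: [H+] = 10^(-pH)
Step 2: [H+] = 10^(-5.27)
Step 3: [H+] = 5.37e-06 mol/L

5.37e-06


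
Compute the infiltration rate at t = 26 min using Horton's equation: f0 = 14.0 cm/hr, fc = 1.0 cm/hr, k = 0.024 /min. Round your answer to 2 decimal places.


Step 1: f = fc + (f0 - fc) * exp(-k * t)
Step 2: exp(-0.024 * 26) = 0.535797
Step 3: f = 1.0 + (14.0 - 1.0) * 0.535797
Step 4: f = 1.0 + 13.0 * 0.535797
Step 5: f = 7.97 cm/hr

7.97


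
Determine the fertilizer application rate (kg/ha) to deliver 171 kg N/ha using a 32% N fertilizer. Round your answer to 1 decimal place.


Step 1: Fertilizer rate = target N / (N content / 100)
Step 2: Rate = 171 / (32 / 100)
Step 3: Rate = 171 / 0.32
Step 4: Rate = 534.4 kg/ha

534.4


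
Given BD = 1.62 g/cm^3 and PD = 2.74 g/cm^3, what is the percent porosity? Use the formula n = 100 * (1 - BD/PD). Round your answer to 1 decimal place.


Step 1: Formula: n = 100 * (1 - BD / PD)
Step 2: n = 100 * (1 - 1.62 / 2.74)
Step 3: n = 100 * (1 - 0.59124)
Step 4: n = 40.9%

40.9


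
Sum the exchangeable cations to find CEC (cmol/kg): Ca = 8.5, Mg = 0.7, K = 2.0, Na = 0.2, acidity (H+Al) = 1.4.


Step 1: CEC = Ca + Mg + K + Na + (H+Al)
Step 2: CEC = 8.5 + 0.7 + 2.0 + 0.2 + 1.4
Step 3: CEC = 12.8 cmol/kg

12.8


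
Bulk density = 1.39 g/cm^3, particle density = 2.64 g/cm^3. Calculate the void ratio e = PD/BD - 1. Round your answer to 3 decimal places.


Step 1: e = PD / BD - 1
Step 2: e = 2.64 / 1.39 - 1
Step 3: e = 1.89928 - 1
Step 4: e = 0.899

0.899


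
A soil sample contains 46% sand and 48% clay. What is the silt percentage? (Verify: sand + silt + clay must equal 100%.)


Step 1: sand + silt + clay = 100%
Step 2: silt = 100 - sand - clay
Step 3: silt = 100 - 46 - 48
Step 4: silt = 6%

6


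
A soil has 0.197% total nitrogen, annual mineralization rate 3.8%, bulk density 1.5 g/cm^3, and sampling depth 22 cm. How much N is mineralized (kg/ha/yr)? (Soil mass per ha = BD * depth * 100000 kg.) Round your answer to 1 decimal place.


Step 1: Soil mass per ha = BD * depth * 100000 = 1.5 * 22 * 100000 = 3300000 kg
Step 2: Total N pool = soil mass * N%/100 = 3300000 * 0.197/100 = 6501.0 kg/ha
Step 3: N mineralized = N pool * rate%/100 = 6501.0 * 3.8/100 = 247.0 kg/ha/yr

247.0


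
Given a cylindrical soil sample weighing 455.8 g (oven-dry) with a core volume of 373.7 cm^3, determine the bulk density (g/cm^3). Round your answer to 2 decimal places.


Step 1: Identify the formula: BD = dry mass / volume
Step 2: Substitute values: BD = 455.8 / 373.7
Step 3: BD = 1.22 g/cm^3

1.22


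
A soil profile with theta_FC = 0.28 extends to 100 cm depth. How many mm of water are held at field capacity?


Step 1: Water (mm) = theta_FC * depth (cm) * 10
Step 2: Water = 0.28 * 100 * 10
Step 3: Water = 280.0 mm

280.0


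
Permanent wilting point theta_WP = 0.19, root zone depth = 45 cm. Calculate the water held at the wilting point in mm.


Step 1: Water (mm) = theta_WP * depth * 10
Step 2: Water = 0.19 * 45 * 10
Step 3: Water = 85.5 mm

85.5


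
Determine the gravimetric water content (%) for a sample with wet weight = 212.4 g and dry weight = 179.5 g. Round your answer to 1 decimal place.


Step 1: Water mass = wet - dry = 212.4 - 179.5 = 32.9 g
Step 2: w = 100 * water mass / dry mass
Step 3: w = 100 * 32.9 / 179.5 = 18.3%

18.3


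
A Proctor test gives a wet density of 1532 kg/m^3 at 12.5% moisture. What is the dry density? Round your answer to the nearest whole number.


Step 1: Dry density = wet density / (1 + w/100)
Step 2: Dry density = 1532 / (1 + 12.5/100)
Step 3: Dry density = 1532 / 1.125
Step 4: Dry density = 1362 kg/m^3

1362


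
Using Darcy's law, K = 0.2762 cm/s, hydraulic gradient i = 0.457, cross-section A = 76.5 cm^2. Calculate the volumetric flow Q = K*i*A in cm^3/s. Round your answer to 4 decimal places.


Step 1: Apply Darcy's law: Q = K * i * A
Step 2: Q = 0.2762 * 0.457 * 76.5
Step 3: Q = 9.6561 cm^3/s

9.6561


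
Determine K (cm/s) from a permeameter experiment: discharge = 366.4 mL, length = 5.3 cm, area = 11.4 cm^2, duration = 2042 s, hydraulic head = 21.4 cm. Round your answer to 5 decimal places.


Step 1: K = Q * L / (A * t * h)
Step 2: Numerator = 366.4 * 5.3 = 1941.92
Step 3: Denominator = 11.4 * 2042 * 21.4 = 498166.32
Step 4: K = 1941.92 / 498166.32 = 0.0039 cm/s

0.0039


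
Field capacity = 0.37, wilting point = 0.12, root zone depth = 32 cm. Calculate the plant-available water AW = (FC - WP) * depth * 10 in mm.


Step 1: Available water = (FC - WP) * depth * 10
Step 2: AW = (0.37 - 0.12) * 32 * 10
Step 3: AW = 0.25 * 32 * 10
Step 4: AW = 80.0 mm

80.0


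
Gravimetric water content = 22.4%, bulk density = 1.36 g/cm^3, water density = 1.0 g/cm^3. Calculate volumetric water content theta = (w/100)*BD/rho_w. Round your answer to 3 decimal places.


Step 1: theta = (w / 100) * BD / rho_w
Step 2: theta = (22.4 / 100) * 1.36 / 1.0
Step 3: theta = 0.224 * 1.36
Step 4: theta = 0.305

0.305


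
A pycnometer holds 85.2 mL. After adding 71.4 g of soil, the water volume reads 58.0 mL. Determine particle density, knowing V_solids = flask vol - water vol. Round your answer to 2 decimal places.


Step 1: Volume of solids = flask volume - water volume with soil
Step 2: V_solids = 85.2 - 58.0 = 27.2 mL
Step 3: Particle density = mass / V_solids = 71.4 / 27.2 = 2.63 g/cm^3

2.63


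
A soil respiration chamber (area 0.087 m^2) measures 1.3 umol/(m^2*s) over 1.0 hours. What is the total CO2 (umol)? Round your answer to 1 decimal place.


Step 1: Convert time to seconds: 1.0 hr * 3600 = 3600.0 s
Step 2: Total = flux * area * time_s
Step 3: Total = 1.3 * 0.087 * 3600.0
Step 4: Total = 407.2 umol

407.2


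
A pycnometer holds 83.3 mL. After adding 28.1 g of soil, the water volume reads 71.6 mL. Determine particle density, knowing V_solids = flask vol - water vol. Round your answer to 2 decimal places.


Step 1: Volume of solids = flask volume - water volume with soil
Step 2: V_solids = 83.3 - 71.6 = 11.7 mL
Step 3: Particle density = mass / V_solids = 28.1 / 11.7 = 2.4 g/cm^3

2.4


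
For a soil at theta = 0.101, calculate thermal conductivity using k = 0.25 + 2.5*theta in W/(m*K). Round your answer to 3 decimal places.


Step 1: k = 0.25 + 2.5 * theta
Step 2: k = 0.25 + 2.5 * 0.101
Step 3: k = 0.25 + 0.253
Step 4: k = 0.503 W/(m*K)

0.503


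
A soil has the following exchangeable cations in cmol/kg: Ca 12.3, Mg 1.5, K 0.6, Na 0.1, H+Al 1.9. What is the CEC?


Step 1: CEC = Ca + Mg + K + Na + (H+Al)
Step 2: CEC = 12.3 + 1.5 + 0.6 + 0.1 + 1.9
Step 3: CEC = 16.4 cmol/kg

16.4


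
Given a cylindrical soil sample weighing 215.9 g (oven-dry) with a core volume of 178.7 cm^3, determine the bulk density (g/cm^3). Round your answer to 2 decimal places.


Step 1: Identify the formula: BD = dry mass / volume
Step 2: Substitute values: BD = 215.9 / 178.7
Step 3: BD = 1.21 g/cm^3

1.21


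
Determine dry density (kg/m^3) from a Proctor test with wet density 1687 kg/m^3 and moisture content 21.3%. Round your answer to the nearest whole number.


Step 1: Dry density = wet density / (1 + w/100)
Step 2: Dry density = 1687 / (1 + 21.3/100)
Step 3: Dry density = 1687 / 1.213
Step 4: Dry density = 1391 kg/m^3

1391


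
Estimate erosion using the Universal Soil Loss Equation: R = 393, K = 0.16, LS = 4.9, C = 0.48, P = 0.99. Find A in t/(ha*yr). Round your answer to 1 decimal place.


Step 1: A = R * K * LS * C * P
Step 2: R * K = 393 * 0.16 = 62.88
Step 3: (R*K) * LS = 62.88 * 4.9 = 308.112
Step 4: * C * P = 308.112 * 0.48 * 0.99 = 146.4
Step 5: A = 146.4 t/(ha*yr)

146.4


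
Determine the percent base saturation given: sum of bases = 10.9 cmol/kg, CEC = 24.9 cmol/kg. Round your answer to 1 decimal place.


Step 1: BS = 100 * (sum of bases) / CEC
Step 2: BS = 100 * 10.9 / 24.9
Step 3: BS = 43.8%

43.8


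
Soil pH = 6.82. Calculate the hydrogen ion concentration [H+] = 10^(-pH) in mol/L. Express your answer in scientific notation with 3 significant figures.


Step 1: [H+] = 10^(-pH)
Step 2: [H+] = 10^(-6.82)
Step 3: [H+] = 1.51e-07 mol/L

1.51e-07


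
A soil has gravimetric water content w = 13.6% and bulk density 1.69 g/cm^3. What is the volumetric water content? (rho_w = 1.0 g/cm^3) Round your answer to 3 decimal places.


Step 1: theta = (w / 100) * BD / rho_w
Step 2: theta = (13.6 / 100) * 1.69 / 1.0
Step 3: theta = 0.136 * 1.69
Step 4: theta = 0.23

0.23


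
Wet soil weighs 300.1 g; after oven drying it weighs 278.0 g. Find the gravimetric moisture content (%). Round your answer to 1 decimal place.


Step 1: Water mass = wet - dry = 300.1 - 278.0 = 22.1 g
Step 2: w = 100 * water mass / dry mass
Step 3: w = 100 * 22.1 / 278.0 = 7.9%

7.9
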